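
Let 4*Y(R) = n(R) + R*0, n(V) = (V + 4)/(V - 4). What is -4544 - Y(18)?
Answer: -127243/28 ≈ -4544.4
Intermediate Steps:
n(V) = (4 + V)/(-4 + V)
Y(R) = (4 + R)/(4*(-4 + R)) (Y(R) = ((4 + R)/(-4 + R) + R*0)/4 = ((4 + R)/(-4 + R) + 0)/4 = ((4 + R)/(-4 + R))/4 = (4 + R)/(4*(-4 + R)))
-4544 - Y(18) = -4544 - (4 + 18)/(4*(-4 + 18)) = -4544 - 22/(4*14) = -4544 - 1*11/28 = -4544 - 11/28 = -127243/28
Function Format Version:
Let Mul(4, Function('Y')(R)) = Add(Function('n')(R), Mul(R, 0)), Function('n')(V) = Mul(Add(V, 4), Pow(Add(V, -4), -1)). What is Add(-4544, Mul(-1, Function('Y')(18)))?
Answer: Rational(-127243, 28) ≈ -4544.4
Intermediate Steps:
Function('n')(V) = Mul(Pow(Add(-4, V), -1), Add(4, V)) (Function('n')(V) = Mul(Add(4, V), Pow(Add(-4, V), -1)) = Mul(Pow(Add(-4, V), -1), Add(4, V)))
Function('Y')(R) = Mul(Rational(1, 4), Pow(Add(-4, R), -1), Add(4, R)) (Function('Y')(R) = Mul(Rational(1, 4), Add(Mul(Pow(Add(-4, R), -1), Add(4, R)), Mul(R, 0))) = Mul(Rational(1, 4), Add(Mul(Pow(Add(-4, R), -1), Add(4, R)), 0)) = Mul(Rational(1, 4), Mul(Pow(Add(-4, R), -1), Add(4, R))) = Mul(Rational(1, 4), Pow(Add(-4, R), -1), Add(4, R)))
Add(-4544, Mul(-1, Function('Y')(18))) = Add(-4544, Mul(-1, Mul(Rational(1, 4), Pow(Add(-4, 18), -1), Add(4, 18)))) = Add(-4544, Mul(-1, Mul(Rational(1, 4), Pow(14, -1), 22))) = Add(-4544, Mul(-1, Mul(Rational(1, 4), Rational(1, 14), 22))) = Add(-4544, Mul(-1, Rational(11, 28))) = Add(-4544, Rational(-11, 28)) = Rational(-127243, 28)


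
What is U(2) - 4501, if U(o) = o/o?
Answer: -4500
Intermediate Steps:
U(o) = 1
U(2) - 4501 = 1 - 4501 = -4500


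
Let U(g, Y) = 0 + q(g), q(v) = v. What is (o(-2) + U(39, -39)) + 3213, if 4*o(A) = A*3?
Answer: 6501/2 ≈ 3250.5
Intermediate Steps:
U(g, Y) = g (U(g, Y) = 0 + g = g)
o(A) = 3*A/4 (o(A) = (A*3)/4 = (3*A)/4 = 3*A/4)
(o(-2) + U(39, -39)) + 3213 = ((¾)*(-2) + 39) + 3213 = (-3/2 + 39) + 3213 = 75/2 + 3213 = 6501/2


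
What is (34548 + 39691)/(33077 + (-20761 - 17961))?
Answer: -74239/5645 ≈ -13.151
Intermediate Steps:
(34548 + 39691)/(33077 + (-20761 - 17961)) = 74239/(33077 - 38722) = 74239/(-5645) = 74239*(-1/5645) = -74239/5645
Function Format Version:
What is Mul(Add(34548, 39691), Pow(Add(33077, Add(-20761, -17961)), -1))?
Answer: Rational(-74239, 5645) ≈ -13.151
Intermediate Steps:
Mul(Add(34548, 39691), Pow(Add(33077, Add(-20761, -17961)), -1)) = Mul(74239, Pow(Add(33077, -38722), -1)) = Mul(74239, Pow(-5645, -1)) = Mul(74239, Rational(-1, 5645)) = Rational(-74239, 5645)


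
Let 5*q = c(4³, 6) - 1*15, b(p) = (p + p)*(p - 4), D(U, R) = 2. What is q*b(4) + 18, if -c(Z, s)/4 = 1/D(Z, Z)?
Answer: 18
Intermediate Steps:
c(Z, s) = -2 (c(Z, s) = -4/2 = -4*½ = -2)
b(p) = 2*p*(-4 + p) (b(p) = (2*p)*(-4 + p) = 2*p*(-4 + p))
q = -17/5 (q = (-2 - 1*15)/5 = (-2 - 15)/5 = (⅕)*(-17) = -17/5 ≈ -3.4000)
q*b(4) + 18 = -34*4*(-4 + 4)/5 + 18 = -34*4*0/5 + 18 = -17/5*0 + 18 = 0 + 18 = 18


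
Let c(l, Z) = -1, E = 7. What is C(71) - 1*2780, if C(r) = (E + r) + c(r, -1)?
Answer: -2703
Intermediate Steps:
C(r) = 6 + r (C(r) = (7 + r) - 1 = 6 + r)
C(71) - 1*2780 = (6 + 71) - 1*2780 = 77 - 2780 = -2703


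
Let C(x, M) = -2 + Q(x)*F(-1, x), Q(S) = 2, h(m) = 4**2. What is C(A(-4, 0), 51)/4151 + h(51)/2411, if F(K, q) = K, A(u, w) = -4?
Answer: 56772/10008061 ≈ 0.0056726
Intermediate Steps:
h(m) = 16
C(x, M) = -4 (C(x, M) = -2 + 2*(-1) = -2 - 2 = -4)
C(A(-4, 0), 51)/4151 + h(51)/2411 = -4/4151 + 16/2411 = 56772/10008061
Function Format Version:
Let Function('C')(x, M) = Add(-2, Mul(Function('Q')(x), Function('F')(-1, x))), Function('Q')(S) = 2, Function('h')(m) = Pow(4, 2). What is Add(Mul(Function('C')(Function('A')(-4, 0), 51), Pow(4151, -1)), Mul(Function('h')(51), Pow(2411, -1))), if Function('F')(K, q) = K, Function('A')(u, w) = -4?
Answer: Rational(56772, 10008061) ≈ 0.0056726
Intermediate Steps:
Function('h')(m) = 16
Function('C')(x, M) = -4 (Function('C')(x, M) = Add(-2, Mul(2, -1)) = Add(-2, -2) = -4)
Add(Mul(Function('C')(Function('A')(-4, 0), 51), Pow(4151, -1)), Mul(Function('h')(51), Pow(2411, -1))) = Add(Mul(-4, Pow(4151, -1)), Mul(16, Pow(2411, -1))) = Add(Mul(-4, Rational(1, 4151)), Mul(16, Rational(1, 2411))) = Add(Rational(-4, 4151), Rational(16, 2411)) = Rational(56772, 10008061)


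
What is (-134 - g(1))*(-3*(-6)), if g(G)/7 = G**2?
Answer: -2538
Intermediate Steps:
g(G) = 7*G**2
(-134 - g(1))*(-3*(-6)) = (-134 - 7*1**2)*(-3*(-6)) = (-134 - 7)*18 = -141*18 = -2538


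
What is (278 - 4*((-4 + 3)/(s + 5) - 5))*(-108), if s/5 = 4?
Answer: -805032/25 ≈ -32201.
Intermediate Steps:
s = 20 (s = 5*4 = 20)
(278 - 4*((-4 + 3)/(s + 5) - 5))*(-108) = (278 - 4*((-4 + 3)/(20 + 5) - 5))*(-108) = (278 - 4*(-1/25 - 5))*(-108) = (278 - 4*(-126/25))*(-108) = (278 + 504/25)*(-108) = (7454/25)*(-108) = -805032/25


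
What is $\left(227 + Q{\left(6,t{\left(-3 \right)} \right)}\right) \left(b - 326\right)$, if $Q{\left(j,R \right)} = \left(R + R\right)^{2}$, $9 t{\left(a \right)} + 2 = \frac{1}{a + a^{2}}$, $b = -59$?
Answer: $- \frac{63757540}{729} \approx -87459.0$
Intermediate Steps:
$t{\left(a \right)} = - \frac{2}{9} + \frac{1}{9 \left(a + a^{2}\right)}$
$Q{\left(j,R \right)} = 4 R^{2}$ ($Q{\left(j,R \right)} = \left(2 R\right)^{2} = 4 R^{2}$)
$\left(227 + Q{\left(6,t{\left(-3 \right)} \right)}\right) \left(b - 326\right) = \left(227 + 4 \left(\frac{1 - -6 - 2 \left(-3\right)^{2}}{9 \left(-3\right) \left(1 - 3\right)}\right)^{2}\right) \left(-59 - 326\right) = \left(227 + 4 \left(\frac{1}{9} \left(- \frac{1}{3}\right) \frac{1}{-2} \left(1 + 6 - 18\right)\right)^{2}\right) \left(-385\right) = \left(227 + 4 \left(\frac{1}{9} \left(- \frac{1}{3}\right) \left(- \frac{1}{2}\right) \left(1 + 6 - 18\right)\right)^{2}\right) \left(-385\right) = \left(227 + 4 \left(\frac{1}{9} \left(- \frac{1}{3}\right) \left(- \frac{1}{2}\right) \left(-11\right)\right)^{2}\right) \left(-385\right) = \left(227 + 4 \left(- \frac{11}{54}\right)^{2}\right) \left(-385\right) = \left(227 + 4 \cdot \frac{121}{2916}\right) \left(-385\right) = \left(227 + \frac{121}{729}\right) \left(-385\right) = \frac{165604}{729} \left(-385\right) = - \frac{63757540}{729}$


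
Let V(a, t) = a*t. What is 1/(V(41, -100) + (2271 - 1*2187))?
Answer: -1/4016 ≈ -0.00024900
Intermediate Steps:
1/(V(41, -100) + (2271 - 1*2187)) = 1/(41*(-100) + (2271 - 1*2187)) = 1/(-4100 + (2271 - 2187)) = 1/(-4100 + 84) = 1/(-4016) = -1/4016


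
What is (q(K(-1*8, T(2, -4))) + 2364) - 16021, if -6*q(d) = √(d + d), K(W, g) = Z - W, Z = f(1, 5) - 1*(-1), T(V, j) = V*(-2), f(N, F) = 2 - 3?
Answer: -40973/3 ≈ -13658.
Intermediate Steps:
f(N, F) = -1
T(V, j) = -2*V
Z = 0 (Z = -1 - 1*(-1) = -1 + 1 = 0)
K(W, g) = -W (K(W, g) = 0 - W = -W)
q(d) = -√2*√d/6 (q(d) = -√(d + d)/6 = -√2*√d/6)
(q(K(-1*8, T(2, -4))) + 2364) - 16021 = (-√2*√(-(-1)*8)/6 + 2364) - 16021 = (-√2*√(-1*(-8))/6 + 2364) - 16021 = (-√2*√8/6 + 2364) - 16021 = (-√2*2*√2/6 + 2364) - 16021 = (-⅔ + 2364) - 16021 = 7090/3 - 16021 = -40973/3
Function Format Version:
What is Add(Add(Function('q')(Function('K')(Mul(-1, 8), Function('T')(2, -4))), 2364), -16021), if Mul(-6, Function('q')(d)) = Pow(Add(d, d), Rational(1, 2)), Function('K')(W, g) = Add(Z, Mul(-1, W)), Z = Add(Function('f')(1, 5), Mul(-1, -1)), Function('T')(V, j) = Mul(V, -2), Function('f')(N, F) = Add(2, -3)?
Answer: Rational(-40973, 3) ≈ -13658.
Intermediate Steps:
Function('f')(N, F) = -1
Function('T')(V, j) = Mul(-2, V)
Z = 0 (Z = Add(-1, Mul(-1, -1)) = Add(-1, 1) = 0)
Function('K')(W, g) = Mul(-1, W) (Function('K')(W, g) = Add(0, Mul(-1, W)) = Mul(-1, W))
Function('q')(d) = Mul(Rational(-1, 6), Pow(2, Rational(1, 2)), Pow(d, Rational(1, 2))) (Function('q')(d) = Mul(Rational(-1, 6), Pow(Add(d, d), Rational(1, 2))) = Mul(Rational(-1, 6), Pow(Mul(2, d), Rational(1, 2))) = Mul(Rational(-1, 6), Mul(Pow(2, Rational(1, 2)), Pow(d, Rational(1, 2)))) = Mul(Rational(-1, 6), Pow(2, Rational(1, 2)), Pow(d, Rational(1, 2))))
Add(Add(Function('q')(Function('K')(Mul(-1, 8), Function('T')(2, -4))), 2364), -16021) = Add(Add(Mul(Rational(-1, 6), Pow(2, Rational(1, 2)), Pow(Mul(-1, Mul(-1, 8)), Rational(1, 2))), 2364), -16021) = Add(Add(Mul(Rational(-1, 6), Pow(2, Rational(1, 2)), Pow(Mul(-1, -8), Rational(1, 2))), 2364), -16021) = Add(Add(Mul(Rational(-1, 6), Pow(2, Rational(1, 2)), Pow(8, Rational(1, 2))), 2364), -16021) = Add(Add(Mul(Rational(-1, 6), Pow(2, Rational(1, 2)), Mul(2, Pow(2, Rational(1, 2)))), 2364), -16021) = Add(Add(Rational(-2, 3), 2364), -16021) = Add(Rational(7090, 3), -16021) = Rational(-40973, 3)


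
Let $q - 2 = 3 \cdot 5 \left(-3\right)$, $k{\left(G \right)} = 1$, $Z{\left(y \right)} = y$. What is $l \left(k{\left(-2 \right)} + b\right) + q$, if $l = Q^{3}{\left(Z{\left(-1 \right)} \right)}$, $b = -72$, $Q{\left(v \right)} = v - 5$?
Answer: $15293$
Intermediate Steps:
$Q{\left(v \right)} = -5 + v$ ($Q{\left(v \right)} = v - 5 = -5 + v$)
$q = -43$ ($q = 2 + 3 \cdot 5 \left(-3\right) = 2 + 15 \left(-3\right) = 2 - 45 = -43$)
$l = -216$ ($l = \left(-5 - 1\right)^{3} = \left(-6\right)^{3} = -216$)
$l \left(k{\left(-2 \right)} + b\right) + q = - 216 \left(1 - 72\right) - 43 = \left(-216\right) \left(-71\right) - 43 = 15336 - 43 = 15293$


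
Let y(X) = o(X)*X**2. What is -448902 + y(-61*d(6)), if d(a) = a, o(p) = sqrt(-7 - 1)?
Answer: -448902 + 267912*I*sqrt(2) ≈ -4.489e+5 + 3.7889e+5*I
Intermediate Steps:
o(p) = 2*I*sqrt(2) (o(p) = sqrt(-8) = 2*I*sqrt(2))
y(X) = 2*I*sqrt(2)*X**2 (y(X) = (2*I*sqrt(2))*X**2 = 2*I*sqrt(2)*X**2)
-448902 + y(-61*d(6)) = -448902 + 2*I*sqrt(2)*(-61*6)**2 = -448902 + 2*I*sqrt(2)*(-366)**2 = -448902 + 2*I*sqrt(2)*133956 = -448902 + 267912*I*sqrt(2)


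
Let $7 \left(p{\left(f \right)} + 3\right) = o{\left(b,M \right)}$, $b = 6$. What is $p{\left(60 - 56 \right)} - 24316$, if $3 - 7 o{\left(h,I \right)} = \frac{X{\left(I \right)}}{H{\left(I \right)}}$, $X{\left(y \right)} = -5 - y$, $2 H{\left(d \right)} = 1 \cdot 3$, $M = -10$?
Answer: $- \frac{3574894}{147} \approx -24319.0$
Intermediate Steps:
$H{\left(d \right)} = \frac{3}{2}$ ($H{\left(d \right)} = \frac{1 \cdot 3}{2} = \frac{1}{2} \cdot 3 = \frac{3}{2}$)
$o{\left(h,I \right)} = \frac{19}{21} + \frac{2 I}{21}$ ($o{\left(h,I \right)} = \frac{3}{7} - \frac{\left(-5 - I\right) \frac{1}{\frac{3}{2}}}{7} = \frac{3}{7} - \frac{\left(-5 - I\right) \frac{2}{3}}{7} = \frac{3}{7} - \frac{- \frac{10}{3} - \frac{2 I}{3}}{7} = \frac{3}{7} + \left(\frac{10}{21} + \frac{2 I}{21}\right) = \frac{19}{21} + \frac{2 I}{21}$)
$p{\left(f \right)} = - \frac{442}{147}$ ($p{\left(f \right)} = -3 + \frac{\frac{19}{21} + \frac{2}{21} \left(-10\right)}{7} = -3 + \frac{\frac{19}{21} - \frac{20}{21}}{7} = -3 + \frac{1}{7} \left(- \frac{1}{21}\right) = -3 - \frac{1}{147} = - \frac{442}{147}$)
$p{\left(60 - 56 \right)} - 24316 = - \frac{442}{147} - 24316 = - \frac{3574894}{147}$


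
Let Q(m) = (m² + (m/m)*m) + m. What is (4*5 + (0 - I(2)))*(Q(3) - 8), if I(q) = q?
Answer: 126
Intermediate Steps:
Q(m) = m² + 2*m (Q(m) = (m² + 1*m) + m = (m² + m) + m = (m + m²) + m = m² + 2*m)
(4*5 + (0 - I(2)))*(Q(3) - 8) = (4*5 + (0 - 1*2))*(3*(2 + 3) - 8) = (20 + (0 - 2))*(3*5 - 8) = (20 - 2)*(15 - 8) = 18*7 = 126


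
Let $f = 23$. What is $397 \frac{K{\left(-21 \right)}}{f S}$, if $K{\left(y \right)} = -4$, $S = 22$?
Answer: $- \frac{794}{253} \approx -3.1383$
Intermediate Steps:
$397 \frac{K{\left(-21 \right)}}{f S} = 397 \left(- \frac{4}{23 \cdot 22}\right) = 397 \left(- \frac{4}{506}\right) = 397 \left(\left(-4\right) \frac{1}{506}\right) = 397 \left(- \frac{2}{253}\right) = - \frac{794}{253}$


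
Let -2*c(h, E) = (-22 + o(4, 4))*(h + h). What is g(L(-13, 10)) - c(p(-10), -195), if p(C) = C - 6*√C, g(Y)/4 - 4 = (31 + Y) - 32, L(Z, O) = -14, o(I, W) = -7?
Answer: 246 + 174*I*√10 ≈ 246.0 + 550.24*I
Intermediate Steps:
g(Y) = 12 + 4*Y (g(Y) = 16 + 4*((31 + Y) - 32) = 16 + 4*(-1 + Y) = 16 + (-4 + 4*Y) = 12 + 4*Y)
c(h, E) = 29*h (c(h, E) = -(-22 - 7)*(h + h)/2 = -(-29)*2*h/2 = -(-29)*h = 29*h)
g(L(-13, 10)) - c(p(-10), -195) = (12 + 4*(-14)) - 29*(-10 - 6*I*√10) = (12 - 56) - 29*(-10 - 6*I*√10) = -44 - 29*(-10 - 6*I*√10) = -44 - (-290 - 174*I*√10) = -44 + (290 + 174*I*√10) = 246 + 174*I*√10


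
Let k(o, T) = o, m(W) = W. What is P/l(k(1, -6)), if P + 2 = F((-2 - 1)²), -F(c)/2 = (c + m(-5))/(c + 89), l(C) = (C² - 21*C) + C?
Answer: 102/931 ≈ 0.10956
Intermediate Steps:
l(C) = C² - 20*C
F(c) = -2*(-5 + c)/(89 + c) (F(c) = -2*(c - 5)/(c + 89) = -2*(-5 + c)/(89 + c))
P = -102/49 (P = -2 + 2*(5 - (-2 - 1)²)/(89 + (-2 - 1)²) = -2 + 2*(5 - 1*(-3)²)/(89 + (-3)²) = -2 + 2*(5 - 1*9)/(89 + 9) = -2 + 2*(5 - 9)/98 = -2 + 2*(1/98)*(-4) = -2 - 4/49 = -102/49 ≈ -2.0816)
P/l(k(1, -6)) = -102/(49*(-20 + 1)) = -102/(49*(1*(-19))) = -102/49/(-19) = -102/49*(-1/19) = 102/931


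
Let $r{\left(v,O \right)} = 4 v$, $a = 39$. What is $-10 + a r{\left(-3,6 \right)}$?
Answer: $-478$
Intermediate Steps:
$-10 + a r{\left(-3,6 \right)} = -10 + 39 \cdot 4 \left(-3\right) = -10 + 39 \left(-12\right) = -10 - 468 = -478$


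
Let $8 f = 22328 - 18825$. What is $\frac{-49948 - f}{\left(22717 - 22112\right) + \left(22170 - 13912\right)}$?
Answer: $- \frac{403087}{70904} \approx -5.685$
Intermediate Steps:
$f = \frac{3503}{8}$ ($f = \frac{22328 - 18825}{8} = \frac{1}{8} \cdot 3503 = \frac{3503}{8} \approx 437.88$)
$\frac{-49948 - f}{\left(22717 - 22112\right) + \left(22170 - 13912\right)} = \frac{-49948 - \frac{3503}{8}}{\left(22717 - 22112\right) + \left(22170 - 13912\right)} = \frac{-49948 - \frac{3503}{8}}{605 + \left(22170 - 13912\right)} = - \frac{403087}{8 \left(605 + 8258\right)} = - \frac{403087}{8 \cdot 8863} = \left(- \frac{403087}{8}\right) \frac{1}{8863} = - \frac{403087}{70904}$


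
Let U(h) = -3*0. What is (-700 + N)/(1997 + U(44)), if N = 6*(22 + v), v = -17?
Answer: -670/1997 ≈ -0.33550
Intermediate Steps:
U(h) = 0
N = 30 (N = 6*(22 - 17) = 6*5 = 30)
(-700 + N)/(1997 + U(44)) = (-700 + 30)/(1997 + 0) = -670/1997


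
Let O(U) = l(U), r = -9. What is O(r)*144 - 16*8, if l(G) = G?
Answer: -1424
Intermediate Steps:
O(U) = U
O(r)*144 - 16*8 = -9*144 - 16*8 = -1296 - 128 = -1424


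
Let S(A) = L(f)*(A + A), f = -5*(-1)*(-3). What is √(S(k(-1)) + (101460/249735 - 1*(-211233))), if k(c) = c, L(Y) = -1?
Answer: 3*√6505797054119/16649 ≈ 459.60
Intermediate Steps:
f = -15 (f = 5*(-3) = -15)
S(A) = -2*A (S(A) = -(A + A) = -2*A)
√(S(k(-1)) + (101460/249735 - 1*(-211233))) = √(-2*(-1) + (101460/249735 - 1*(-211233))) = √(2 + (101460*(1/249735) + 211233)) = √(2 + (6764/16649 + 211233)) = √(2 + 3516824981/16649) = √(3516858279/16649) = 3*√6505797054119/16649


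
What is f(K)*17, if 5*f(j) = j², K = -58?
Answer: 57188/5 ≈ 11438.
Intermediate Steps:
f(j) = j²/5
f(K)*17 = ((⅕)*(-58)²)*17 = ((⅕)*3364)*17 = (3364/5)*17 = 57188/5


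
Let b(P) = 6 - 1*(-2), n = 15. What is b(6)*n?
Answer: 120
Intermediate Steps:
b(P) = 8 (b(P) = 6 + 2 = 8)
b(6)*n = 8*15 = 120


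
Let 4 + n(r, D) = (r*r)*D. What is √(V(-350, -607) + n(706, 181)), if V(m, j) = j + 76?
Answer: √90216381 ≈ 9498.2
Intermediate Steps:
n(r, D) = -4 + D*r² (n(r, D) = -4 + (r*r)*D = -4 + r²*D = -4 + D*r²)
V(m, j) = 76 + j
√(V(-350, -607) + n(706, 181)) = √((76 - 607) + (-4 + 181*706²)) = √(-531 + (-4 + 181*498436)) = √(-531 + (-4 + 90216916)) = √(-531 + 90216912) = √90216381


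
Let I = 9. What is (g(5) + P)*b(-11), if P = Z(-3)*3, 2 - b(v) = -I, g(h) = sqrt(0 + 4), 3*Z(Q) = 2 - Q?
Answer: 77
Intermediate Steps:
Z(Q) = 2/3 - Q/3 (Z(Q) = (2 - Q)/3 = 2/3 - Q/3)
g(h) = 2 (g(h) = sqrt(4) = 2)
b(v) = 11 (b(v) = 2 - (-1)*9 = 2 - 1*(-9) = 2 + 9 = 11)
P = 5 (P = (2/3 - 1/3*(-3))*3 = (2/3 + 1)*3 = (5/3)*3 = 5)
(g(5) + P)*b(-11) = (2 + 5)*11 = 7*11 = 77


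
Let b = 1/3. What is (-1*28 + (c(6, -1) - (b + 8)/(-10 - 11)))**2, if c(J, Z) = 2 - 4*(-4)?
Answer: 366025/3969 ≈ 92.221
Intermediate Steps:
b = 1/3 ≈ 0.33333
c(J, Z) = 18 (c(J, Z) = 2 + 16 = 18)
(-1*28 + (c(6, -1) - (b + 8)/(-10 - 11)))**2 = (-1*28 + (18 - (1/3 + 8)/(-10 - 11)))**2 = (-28 + (18 - 25/(3*(-21))))**2 = (-28 + (18 - 25*(-1)/(3*21)))**2 = (-28 + (18 - 1*(-25/63)))**2 = (-28 + (18 + 25/63))**2 = (-28 + 1159/63)**2 = (-605/63)**2 = 366025/3969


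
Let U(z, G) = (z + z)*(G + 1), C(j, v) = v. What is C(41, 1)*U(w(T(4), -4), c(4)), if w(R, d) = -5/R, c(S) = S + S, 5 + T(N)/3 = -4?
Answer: 10/3 ≈ 3.3333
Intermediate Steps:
T(N) = -27 (T(N) = -15 + 3*(-4) = -15 - 12 = -27)
c(S) = 2*S
U(z, G) = 2*z*(1 + G) (U(z, G) = (2*z)*(1 + G) = 2*z*(1 + G))
C(41, 1)*U(w(T(4), -4), c(4)) = 1*(2*(-5/(-27))*(1 + 2*4)) = 1*(2*(-5*(-1/27))*(1 + 8)) = 1*(2*(5/27)*9) = 1*(10/3) = 10/3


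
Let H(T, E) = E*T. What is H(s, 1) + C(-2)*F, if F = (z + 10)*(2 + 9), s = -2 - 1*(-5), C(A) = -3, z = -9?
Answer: -30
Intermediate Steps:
s = 3 (s = -2 + 5 = 3)
F = 11 (F = (-9 + 10)*(2 + 9) = 1*11 = 11)
H(s, 1) + C(-2)*F = 1*3 - 3*11 = 3 - 33 = -30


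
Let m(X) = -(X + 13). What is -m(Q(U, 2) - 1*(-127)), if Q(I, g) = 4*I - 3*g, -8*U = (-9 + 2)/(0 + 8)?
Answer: 2151/16 ≈ 134.44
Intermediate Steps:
U = 7/64 (U = -(-9 + 2)/(8*(0 + 8)) = -(-7)/(8*8) = -⅛*(-7/8) = 7/64 ≈ 0.10938)
Q(I, g) = -3*g + 4*I
m(X) = -13 - X (m(X) = -(13 + X) = -13 - X)
-m(Q(U, 2) - 1*(-127)) = -(-13 - ((-3*2 + 4*(7/64)) - 1*(-127))) = -(-13 - ((-6 + 7/16) + 127)) = -(-13 - (-89/16 + 127)) = -(-13 - 1*1943/16) = -(-13 - 1943/16) = -1*(-2151/16) = 2151/16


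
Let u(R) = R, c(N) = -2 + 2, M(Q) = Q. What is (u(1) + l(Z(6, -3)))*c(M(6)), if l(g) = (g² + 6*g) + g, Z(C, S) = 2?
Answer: 0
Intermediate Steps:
c(N) = 0
l(g) = g² + 7*g
(u(1) + l(Z(6, -3)))*c(M(6)) = (1 + 2*(7 + 2))*0 = (1 + 2*9)*0 = (1 + 18)*0 = 19*0 = 0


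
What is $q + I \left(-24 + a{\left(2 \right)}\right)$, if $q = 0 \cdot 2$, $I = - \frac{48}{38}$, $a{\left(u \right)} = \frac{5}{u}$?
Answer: $\frac{516}{19} \approx 27.158$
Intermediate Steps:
$I = - \frac{24}{19}$ ($I = \left(-48\right) \frac{1}{38} = - \frac{24}{19} \approx -1.2632$)
$q = 0$
$q + I \left(-24 + a{\left(2 \right)}\right) = 0 - \frac{24 \left(-24 + \frac{5}{2}\right)}{19} = 0 - - \frac{516}{19} = 0 + \frac{516}{19} = \frac{516}{19}$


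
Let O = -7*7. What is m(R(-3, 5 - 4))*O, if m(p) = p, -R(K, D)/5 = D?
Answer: 245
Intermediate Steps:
R(K, D) = -5*D
O = -49
m(R(-3, 5 - 4))*O = -5*(5 - 4)*(-49) = -5*1*(-49) = -5*(-49) = 245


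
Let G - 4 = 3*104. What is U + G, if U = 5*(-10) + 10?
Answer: 276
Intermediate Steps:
G = 316 (G = 4 + 3*104 = 4 + 312 = 316)
U = -40 (U = -50 + 10 = -40)
U + G = -40 + 316 = 276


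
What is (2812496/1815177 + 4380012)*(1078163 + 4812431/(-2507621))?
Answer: 3070732198654016044342720/650253709131 ≈ 4.7224e+12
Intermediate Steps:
(2812496/1815177 + 4380012)*(1078163 + 4812431/(-2507621)) = (2812496*(1/1815177) + 4380012)*(1078163 + 4812431*(-1/2507621)) = (2812496/1815177 + 4380012)*(1078163 - 4812431/2507621) = (7950499854620/1815177)*(2703619367792/2507621) = 3070732198654016044342720/650253709131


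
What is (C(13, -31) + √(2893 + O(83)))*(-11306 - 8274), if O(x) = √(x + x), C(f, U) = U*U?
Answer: -18816380 - 19580*√(2893 + √166) ≈ -1.9872e+7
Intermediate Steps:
C(f, U) = U²
O(x) = √2*√x (O(x) = √(2*x) = √2*√x)
(C(13, -31) + √(2893 + O(83)))*(-11306 - 8274) = ((-31)² + √(2893 + √2*√83))*(-11306 - 8274) = (961 + √(2893 + √166))*(-19580) = -18816380 - 19580*√(2893 + √166)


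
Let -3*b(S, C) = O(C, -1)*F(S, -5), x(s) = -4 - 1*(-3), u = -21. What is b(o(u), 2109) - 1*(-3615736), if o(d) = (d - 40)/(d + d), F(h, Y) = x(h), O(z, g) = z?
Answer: 3616439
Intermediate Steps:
x(s) = -1 (x(s) = -4 + 3 = -1)
F(h, Y) = -1
o(d) = (-40 + d)/(2*d) (o(d) = (-40 + d)/((2*d)) = (-40 + d)*(1/(2*d)) = (-40 + d)/(2*d))
b(S, C) = C/3 (b(S, C) = -C*(-1)/3 = -(-1)*C/3 = C/3)
b(o(u), 2109) - 1*(-3615736) = (⅓)*2109 - 1*(-3615736) = 703 + 3615736 = 3616439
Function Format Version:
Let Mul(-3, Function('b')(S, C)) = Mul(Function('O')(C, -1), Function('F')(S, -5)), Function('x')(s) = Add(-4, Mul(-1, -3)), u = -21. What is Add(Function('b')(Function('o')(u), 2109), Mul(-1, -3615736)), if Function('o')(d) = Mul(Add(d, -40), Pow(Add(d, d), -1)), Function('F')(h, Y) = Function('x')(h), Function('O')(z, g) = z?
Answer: 3616439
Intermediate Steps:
Function('x')(s) = -1 (Function('x')(s) = Add(-4, 3) = -1)
Function('F')(h, Y) = -1
Function('o')(d) = Mul(Rational(1, 2), Pow(d, -1), Add(-40, d)) (Function('o')(d) = Mul(Add(-40, d), Pow(Mul(2, d), -1)) = Mul(Add(-40, d), Mul(Rational(1, 2), Pow(d, -1))) = Mul(Rational(1, 2), Pow(d, -1), Add(-40, d)))
Function('b')(S, C) = Mul(Rational(1, 3), C) (Function('b')(S, C) = Mul(Rational(-1, 3), Mul(C, -1)) = Mul(Rational(-1, 3), Mul(-1, C)) = Mul(Rational(1, 3), C))
Add(Function('b')(Function('o')(u), 2109), Mul(-1, -3615736)) = Add(Mul(Rational(1, 3), 2109), Mul(-1, -3615736)) = Add(703, 3615736) = 3616439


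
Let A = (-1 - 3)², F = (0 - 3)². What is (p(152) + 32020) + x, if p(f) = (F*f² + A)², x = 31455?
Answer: 43244097779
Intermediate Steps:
F = 9 (F = (-3)² = 9)
A = 16 (A = (-4)² = 16)
p(f) = (16 + 9*f²)² (p(f) = (9*f² + 16)² = (16 + 9*f²)²)
(p(152) + 32020) + x = ((16 + 9*152²)² + 32020) + 31455 = ((16 + 9*23104)² + 32020) + 31455 = ((16 + 207936)² + 32020) + 31455 = (207952² + 32020) + 31455 = (43244034304 + 32020) + 31455 = 43244066324 + 31455 = 43244097779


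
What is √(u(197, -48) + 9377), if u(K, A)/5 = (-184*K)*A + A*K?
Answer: √8661617 ≈ 2943.1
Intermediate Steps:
u(K, A) = -915*A*K (u(K, A) = 5*((-184*K)*A + A*K) = 5*(-184*A*K + A*K) = 5*(-183*A*K) = -915*A*K)
√(u(197, -48) + 9377) = √(-915*(-48)*197 + 9377) = √(8652240 + 9377) = √8661617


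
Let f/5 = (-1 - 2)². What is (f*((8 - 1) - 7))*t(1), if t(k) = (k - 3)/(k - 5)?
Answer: 0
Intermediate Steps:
t(k) = (-3 + k)/(-5 + k)
f = 45 (f = 5*(-1 - 2)² = 5*(-3)² = 5*9 = 45)
(f*((8 - 1) - 7))*t(1) = (45*((8 - 1) - 7))*((-3 + 1)/(-5 + 1)) = (45*(7 - 7))*(-2/(-4)) = (45*0)*(-¼*(-2)) = 0*(½) = 0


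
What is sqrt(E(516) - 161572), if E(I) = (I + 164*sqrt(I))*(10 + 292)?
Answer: 2*sqrt(-1435 + 24764*sqrt(129)) ≈ 1058.0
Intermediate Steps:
E(I) = 302*I + 49528*sqrt(I) (E(I) = (I + 164*sqrt(I))*302 = 302*I + 49528*sqrt(I))
sqrt(E(516) - 161572) = sqrt((302*516 + 49528*sqrt(516)) - 161572) = sqrt((155832 + 49528*(2*sqrt(129))) - 161572) = sqrt((155832 + 99056*sqrt(129)) - 161572) = sqrt(-5740 + 99056*sqrt(129))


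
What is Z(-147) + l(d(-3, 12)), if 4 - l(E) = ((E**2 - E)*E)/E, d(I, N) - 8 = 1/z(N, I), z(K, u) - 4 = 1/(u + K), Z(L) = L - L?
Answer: -76264/1369 ≈ -55.708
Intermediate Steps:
Z(L) = 0
z(K, u) = 4 + 1/(K + u) (z(K, u) = 4 + 1/(u + K) = 4 + 1/(K + u))
d(I, N) = 8 + (I + N)/(1 + 4*I + 4*N) (d(I, N) = 8 + 1/((1 + 4*N + 4*I)/(N + I)) = 8 + 1/((1 + 4*I + 4*N)/(I + N)) = 8 + (I + N)/(1 + 4*I + 4*N))
l(E) = 4 + E - E**2 (l(E) = 4 - (E**2 - E)*E/E = 4 - E*(E**2 - E)/E = 4 - (E**2 - E) = 4 + (E - E**2) = 4 + E - E**2)
Z(-147) + l(d(-3, 12)) = 0 + (4 + (8 + 33*(-3) + 33*12)/(1 + 4*(-3) + 4*12) - ((8 + 33*(-3) + 33*12)/(1 + 4*(-3) + 4*12))**2) = 0 + (4 + (8 - 99 + 396)/(1 - 12 + 48) - ((8 - 99 + 396)/(1 - 12 + 48))**2) = 0 + (4 + 305/37 - (305/37)**2) = 0 + (4 + 305/37 - 1*93025/1369) = 0 + (4 + 305/37 - 93025/1369) = 0 - 76264/1369 = -76264/1369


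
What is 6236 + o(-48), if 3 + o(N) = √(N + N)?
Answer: 6233 + 4*I*√6 ≈ 6233.0 + 9.798*I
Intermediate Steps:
o(N) = -3 + √2*√N (o(N) = -3 + √(N + N) = -3 + √(2*N) = -3 + √2*√N)
6236 + o(-48) = 6236 + (-3 + √2*√(-48)) = 6236 + (-3 + √2*(4*I*√3)) = 6236 + (-3 + 4*I*√6) = 6233 + 4*I*√6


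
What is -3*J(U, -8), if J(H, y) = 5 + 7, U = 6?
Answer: -36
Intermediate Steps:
J(H, y) = 12
-3*J(U, -8) = -3*12 = -36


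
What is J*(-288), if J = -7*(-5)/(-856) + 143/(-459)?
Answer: 553892/5457 ≈ 101.50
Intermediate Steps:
J = -138473/392904 (J = 35*(-1/856) + 143*(-1/459) = -35/856 - 143/459 = -138473/392904 ≈ -0.35243)
J*(-288) = -138473/392904*(-288) = 553892/5457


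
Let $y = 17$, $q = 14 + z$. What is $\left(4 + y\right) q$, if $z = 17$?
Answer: $651$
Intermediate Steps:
$q = 31$ ($q = 14 + 17 = 31$)
$\left(4 + y\right) q = \left(4 + 17\right) 31 = 21 \cdot 31 = 651$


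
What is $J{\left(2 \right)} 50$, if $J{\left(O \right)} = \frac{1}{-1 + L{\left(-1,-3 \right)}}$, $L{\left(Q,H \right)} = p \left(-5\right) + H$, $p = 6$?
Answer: $- \frac{25}{17} \approx -1.4706$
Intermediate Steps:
$L{\left(Q,H \right)} = -30 + H$ ($L{\left(Q,H \right)} = 6 \left(-5\right) + H = -30 + H$)
$J{\left(O \right)} = - \frac{1}{34}$ ($J{\left(O \right)} = \frac{1}{-1 - 33} = \frac{1}{-34} = - \frac{1}{34}$)
$J{\left(2 \right)} 50 = \left(- \frac{1}{34}\right) 50 = - \frac{25}{17}$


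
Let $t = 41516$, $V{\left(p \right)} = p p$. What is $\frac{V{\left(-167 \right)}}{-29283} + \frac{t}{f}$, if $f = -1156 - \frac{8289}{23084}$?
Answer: $- \frac{28807971575729}{781662627219} \approx -36.855$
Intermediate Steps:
$V{\left(p \right)} = p^{2}$
$f = - \frac{26693393}{23084}$ ($f = -1156 - \frac{8289}{23084} = - \frac{26693393}{23084} \approx -1156.4$)
$\frac{V{\left(-167 \right)}}{-29283} + \frac{t}{f} = \frac{\left(-167\right)^{2}}{-29283} + \frac{41516}{- \frac{26693393}{23084}} = 27889 \left(- \frac{1}{29283}\right) + 41516 \left(- \frac{23084}{26693393}\right) = - \frac{27889}{29283} - \frac{958355344}{26693393} = - \frac{28807971575729}{781662627219}$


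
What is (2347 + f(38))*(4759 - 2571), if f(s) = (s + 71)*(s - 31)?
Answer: 6804680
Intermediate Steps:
f(s) = (-31 + s)*(71 + s) (f(s) = (71 + s)*(-31 + s) = (-31 + s)*(71 + s))
(2347 + f(38))*(4759 - 2571) = (2347 + (-2201 + 38² + 40*38))*(4759 - 2571) = (2347 + (-2201 + 1444 + 1520))*2188 = (2347 + 763)*2188 = 3110*2188 = 6804680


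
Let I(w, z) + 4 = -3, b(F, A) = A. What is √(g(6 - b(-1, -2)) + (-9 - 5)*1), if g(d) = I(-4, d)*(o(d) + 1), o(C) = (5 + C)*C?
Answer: I*√749 ≈ 27.368*I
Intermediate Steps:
I(w, z) = -7 (I(w, z) = -4 - 3 = -7)
o(C) = C*(5 + C)
g(d) = -7 - 7*d*(5 + d) (g(d) = -7*(d*(5 + d) + 1) = -7*(1 + d*(5 + d)) = -7 - 7*d*(5 + d))
√(g(6 - b(-1, -2)) + (-9 - 5)*1) = √((-7 - 7*(6 - 1*(-2))*(5 + (6 - 1*(-2)))) + (-9 - 5)*1) = √((-7 - 7*(6 + 2)*(5 + (6 + 2))) - 14*1) = √((-7 - 7*8*(5 + 8)) - 14) = √((-7 - 7*8*13) - 14) = √((-7 - 728) - 14) = √(-735 - 14) = √(-749) = I*√749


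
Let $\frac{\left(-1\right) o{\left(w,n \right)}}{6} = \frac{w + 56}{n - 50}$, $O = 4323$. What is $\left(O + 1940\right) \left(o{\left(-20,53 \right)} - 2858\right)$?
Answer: $-18350590$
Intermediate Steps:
$o{\left(w,n \right)} = - \frac{6 \left(56 + w\right)}{-50 + n}$ ($o{\left(w,n \right)} = - 6 \frac{w + 56}{n - 50} = - 6 \frac{56 + w}{-50 + n} = - \frac{6 \left(56 + w\right)}{-50 + n}$)
$\left(O + 1940\right) \left(o{\left(-20,53 \right)} - 2858\right) = \left(4323 + 1940\right) \left(\frac{6 \left(-56 - -20\right)}{-50 + 53} - 2858\right) = 6263 \left(\frac{6 \left(-56 + 20\right)}{3} - 2858\right) = 6263 \left(6 \cdot \frac{1}{3} \left(-36\right) - 2858\right) = 6263 \left(-72 - 2858\right) = 6263 \left(-2930\right) = -18350590$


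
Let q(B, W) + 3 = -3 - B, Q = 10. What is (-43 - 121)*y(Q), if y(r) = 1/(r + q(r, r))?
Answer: 82/3 ≈ 27.333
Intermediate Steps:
q(B, W) = -6 - B (q(B, W) = -3 + (-3 - B) = -6 - B)
y(r) = -⅙ (y(r) = 1/(r + (-6 - r)) = 1/(-6) = -⅙)
(-43 - 121)*y(Q) = (-43 - 121)*(-⅙) = -164*(-⅙) = 82/3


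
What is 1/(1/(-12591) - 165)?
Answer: -12591/2077516 ≈ -0.0060606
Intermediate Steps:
1/(1/(-12591) - 165) = 1/(-1/12591 - 165) = 1/(-2077516/12591) = -12591/2077516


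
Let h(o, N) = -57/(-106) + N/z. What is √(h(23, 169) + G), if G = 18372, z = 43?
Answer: √381777811078/4558 ≈ 135.56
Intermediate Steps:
h(o, N) = 57/106 + N/43 (h(o, N) = -57/(-106) + N/43 = -57*(-1/106) + N*(1/43) = 57/106 + N/43)
√(h(23, 169) + G) = √((57/106 + (1/43)*169) + 18372) = √((57/106 + 169/43) + 18372) = √(20365/4558 + 18372) = √(83759941/4558) = √381777811078/4558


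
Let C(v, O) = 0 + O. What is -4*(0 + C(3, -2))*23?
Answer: 184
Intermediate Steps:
C(v, O) = O
-4*(0 + C(3, -2))*23 = -4*(0 - 2)*23 = -4*(-2)*23 = 8*23 = 184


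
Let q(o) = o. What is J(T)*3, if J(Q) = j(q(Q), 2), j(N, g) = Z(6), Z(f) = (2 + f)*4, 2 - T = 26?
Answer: 96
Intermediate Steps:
T = -24 (T = 2 - 1*26 = 2 - 26 = -24)
Z(f) = 8 + 4*f
j(N, g) = 32 (j(N, g) = 8 + 4*6 = 8 + 24 = 32)
J(Q) = 32
J(T)*3 = 32*3 = 96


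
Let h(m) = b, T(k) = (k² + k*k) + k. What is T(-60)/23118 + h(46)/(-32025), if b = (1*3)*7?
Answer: 1810897/5875825 ≈ 0.30819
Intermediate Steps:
T(k) = k + 2*k² (T(k) = (k² + k²) + k = 2*k² + k = k + 2*k²)
b = 21 (b = 3*7 = 21)
h(m) = 21
T(-60)/23118 + h(46)/(-32025) = -60*(1 + 2*(-60))/23118 + 21/(-32025) = -60*(1 - 120)*(1/23118) + 21*(-1/32025) = -60*(-119)*(1/23118) - 1/1525 = 7140*(1/23118) - 1/1525 = 1190/3853 - 1/1525 = 1810897/5875825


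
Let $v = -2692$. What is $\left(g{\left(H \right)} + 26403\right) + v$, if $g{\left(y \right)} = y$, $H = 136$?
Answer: $23847$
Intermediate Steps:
$\left(g{\left(H \right)} + 26403\right) + v = \left(136 + 26403\right) - 2692 = 26539 - 2692 = 23847$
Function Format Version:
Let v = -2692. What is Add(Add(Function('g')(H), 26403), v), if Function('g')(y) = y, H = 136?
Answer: 23847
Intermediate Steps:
Add(Add(Function('g')(H), 26403), v) = Add(Add(136, 26403), -2692) = Add(26539, -2692) = 23847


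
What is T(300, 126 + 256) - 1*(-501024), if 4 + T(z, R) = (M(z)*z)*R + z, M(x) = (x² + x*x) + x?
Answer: 20662881320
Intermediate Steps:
M(x) = x + 2*x² (M(x) = (x² + x²) + x = 2*x² + x = x + 2*x²)
T(z, R) = -4 + z + R*z²*(1 + 2*z) (T(z, R) = -4 + (((z*(1 + 2*z))*z)*R + z) = -4 + ((z²*(1 + 2*z))*R + z) = -4 + (R*z²*(1 + 2*z) + z) = -4 + (z + R*z²*(1 + 2*z)) = -4 + z + R*z²*(1 + 2*z))
T(300, 126 + 256) - 1*(-501024) = (-4 + 300 + (126 + 256)*300²*(1 + 2*300)) - 1*(-501024) = (-4 + 300 + 382*90000*(1 + 600)) + 501024 = (-4 + 300 + 382*90000*601) + 501024 = (-4 + 300 + 20662380000) + 501024 = 20662380296 + 501024 = 20662881320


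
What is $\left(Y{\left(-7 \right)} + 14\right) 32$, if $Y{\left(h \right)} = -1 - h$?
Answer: $640$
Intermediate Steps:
$\left(Y{\left(-7 \right)} + 14\right) 32 = \left(\left(-1 - -7\right) + 14\right) 32 = \left(\left(-1 + 7\right) + 14\right) 32 = \left(6 + 14\right) 32 = 20 \cdot 32 = 640$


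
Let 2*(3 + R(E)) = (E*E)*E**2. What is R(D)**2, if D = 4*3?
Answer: 107433225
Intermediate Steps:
D = 12
R(E) = -3 + E**4/2 (R(E) = -3 + ((E*E)*E**2)/2 = -3 + (E**2*E**2)/2 = -3 + E**4/2)
R(D)**2 = (-3 + (1/2)*12**4)**2 = (-3 + (1/2)*20736)**2 = (-3 + 10368)**2 = 10365**2 = 107433225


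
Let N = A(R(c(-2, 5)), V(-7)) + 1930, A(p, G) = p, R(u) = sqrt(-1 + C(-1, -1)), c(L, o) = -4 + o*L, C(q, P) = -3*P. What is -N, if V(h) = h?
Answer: -1930 - sqrt(2) ≈ -1931.4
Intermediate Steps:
c(L, o) = -4 + L*o
R(u) = sqrt(2) (R(u) = sqrt(-1 - 3*(-1)) = sqrt(-1 + 3) = sqrt(2))
N = 1930 + sqrt(2) (N = sqrt(2) + 1930 = 1930 + sqrt(2) ≈ 1931.4)
-N = -(1930 + sqrt(2)) = -1930 - sqrt(2)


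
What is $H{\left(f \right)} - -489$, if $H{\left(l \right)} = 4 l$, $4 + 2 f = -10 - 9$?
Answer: $443$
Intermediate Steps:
$f = - \frac{23}{2}$ ($f = -2 + \frac{-10 - 9}{2} = -2 + \frac{1}{2} \left(-19\right) = -2 - \frac{19}{2} = - \frac{23}{2} \approx -11.5$)
$H{\left(f \right)} - -489 = 4 \left(- \frac{23}{2}\right) - -489 = -46 + 489 = 443$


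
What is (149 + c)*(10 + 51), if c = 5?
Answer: 9394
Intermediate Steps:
(149 + c)*(10 + 51) = (149 + 5)*(10 + 51) = 154*61 = 9394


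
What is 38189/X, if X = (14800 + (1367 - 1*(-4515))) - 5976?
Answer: 38189/14706 ≈ 2.5968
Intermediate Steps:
X = 14706 (X = (14800 + (1367 + 4515)) - 5976 = (14800 + 5882) - 5976 = 20682 - 5976 = 14706)
38189/X = 38189/14706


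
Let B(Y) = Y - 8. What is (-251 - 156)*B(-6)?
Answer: 5698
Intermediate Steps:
B(Y) = -8 + Y
(-251 - 156)*B(-6) = (-251 - 156)*(-8 - 6) = -407*(-14) = 5698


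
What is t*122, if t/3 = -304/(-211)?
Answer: 111264/211 ≈ 527.32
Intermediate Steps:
t = 912/211 (t = 3*(-304/(-211)) = 3*(-304*(-1/211)) = 3*(304/211) = 912/211 ≈ 4.3223)
t*122 = (912/211)*122 = 111264/211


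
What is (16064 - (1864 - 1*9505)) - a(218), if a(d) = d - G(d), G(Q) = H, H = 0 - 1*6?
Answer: 23481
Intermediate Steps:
H = -6 (H = 0 - 6 = -6)
G(Q) = -6
a(d) = 6 + d (a(d) = d - 1*(-6) = d + 6 = 6 + d)
(16064 - (1864 - 1*9505)) - a(218) = (16064 - (1864 - 1*9505)) - (6 + 218) = (16064 - (1864 - 9505)) - 1*224 = (16064 - 1*(-7641)) - 224 = (16064 + 7641) - 224 = 23705 - 224 = 23481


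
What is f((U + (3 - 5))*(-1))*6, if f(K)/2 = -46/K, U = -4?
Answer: -92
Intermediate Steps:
f(K) = -92/K (f(K) = 2*(-46/K) = -92/K)
f((U + (3 - 5))*(-1))*6 = -92*(-1/(-4 + (3 - 5)))*6 = -92*(-1/(-4 - 2))*6 = -92/((-6*(-1)))*6 = -92/6*6 = -92*⅙*6 = -46/3*6 = -92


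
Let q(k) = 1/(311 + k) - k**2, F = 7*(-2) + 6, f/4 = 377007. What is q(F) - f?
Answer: -456951875/303 ≈ -1.5081e+6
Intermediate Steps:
f = 1508028 (f = 4*377007 = 1508028)
F = -8 (F = -14 + 6 = -8)
q(F) - f = (1 - 1*(-8)**3 - 311*(-8)**2)/(311 - 8) - 1*1508028 = (1 - 1*(-512) - 311*64)/303 - 1508028 = (1 + 512 - 19904)/303 - 1508028 = (1/303)*(-19391) - 1508028 = -19391/303 - 1508028 = -456951875/303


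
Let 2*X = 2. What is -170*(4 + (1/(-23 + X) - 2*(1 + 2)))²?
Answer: -172125/242 ≈ -711.26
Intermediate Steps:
X = 1 (X = (½)*2 = 1)
-170*(4 + (1/(-23 + X) - 2*(1 + 2)))² = -170*(4 + (1/(-23 + 1) - 2*(1 + 2)))² = -170*(4 + (1/(-22) - 2*3))² = -170*(4 + (-1/22 - 6))² = -170*(4 - 133/22)² = -170*(-45/22)² = -170*2025/484 = -172125/242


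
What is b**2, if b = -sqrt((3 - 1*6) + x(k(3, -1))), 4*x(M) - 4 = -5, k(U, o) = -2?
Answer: -13/4 ≈ -3.2500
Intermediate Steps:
x(M) = -1/4 (x(M) = 1 + (1/4)*(-5) = 1 - 5/4 = -1/4)
b = -I*sqrt(13)/2 (b = -sqrt((3 - 1*6) - 1/4) = -sqrt((3 - 6) - 1/4) = -sqrt(-3 - 1/4) = -sqrt(-13/4) = -I*sqrt(13)/2 ≈ -1.8028*I)
b**2 = (-I*sqrt(13)/2)**2 = -13/4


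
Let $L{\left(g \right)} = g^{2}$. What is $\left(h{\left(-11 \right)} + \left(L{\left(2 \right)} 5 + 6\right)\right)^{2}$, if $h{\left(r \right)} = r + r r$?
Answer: $18496$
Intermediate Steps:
$h{\left(r \right)} = r + r^{2}$
$\left(h{\left(-11 \right)} + \left(L{\left(2 \right)} 5 + 6\right)\right)^{2} = \left(- 11 \left(1 - 11\right) + \left(2^{2} \cdot 5 + 6\right)\right)^{2} = \left(\left(-11\right) \left(-10\right) + \left(4 \cdot 5 + 6\right)\right)^{2} = \left(110 + \left(20 + 6\right)\right)^{2} = \left(110 + 26\right)^{2} = 136^{2} = 18496$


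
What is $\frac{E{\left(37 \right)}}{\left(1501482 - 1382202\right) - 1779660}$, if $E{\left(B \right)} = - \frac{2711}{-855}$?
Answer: $- \frac{2711}{1419624900} \approx -1.9097 \cdot 10^{-6}$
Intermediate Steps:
$E{\left(B \right)} = \frac{2711}{855}$ ($E{\left(B \right)} = \left(-2711\right) \left(- \frac{1}{855}\right) = \frac{2711}{855}$)
$\frac{E{\left(37 \right)}}{\left(1501482 - 1382202\right) - 1779660} = \frac{2711}{855 \left(\left(1501482 - 1382202\right) - 1779660\right)} = \frac{2711}{855 \left(119280 - 1779660\right)} = \frac{2711}{855 \left(-1660380\right)} = \frac{2711}{855} \left(- \frac{1}{1660380}\right) = - \frac{2711}{1419624900}$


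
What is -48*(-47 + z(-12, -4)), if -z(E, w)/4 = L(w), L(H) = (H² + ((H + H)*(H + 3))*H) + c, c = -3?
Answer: -1392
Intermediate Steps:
L(H) = -3 + H² + 2*H²*(3 + H) (L(H) = (H² + ((H + H)*(H + 3))*H) - 3 = (H² + ((2*H)*(3 + H))*H) - 3 = (H² + (2*H*(3 + H))*H) - 3 = (H² + 2*H²*(3 + H)) - 3 = -3 + H² + 2*H²*(3 + H))
z(E, w) = 12 - 28*w² - 8*w³ (z(E, w) = -4*(-3 + 2*w³ + 7*w²) = 12 - 28*w² - 8*w³)
-48*(-47 + z(-12, -4)) = -48*(-47 + (12 - 28*(-4)² - 8*(-4)³)) = -48*(-47 + (12 - 28*16 - 8*(-64))) = -48*(-47 + (12 - 448 + 512)) = -48*(-47 + 76) = -48*29 = -1392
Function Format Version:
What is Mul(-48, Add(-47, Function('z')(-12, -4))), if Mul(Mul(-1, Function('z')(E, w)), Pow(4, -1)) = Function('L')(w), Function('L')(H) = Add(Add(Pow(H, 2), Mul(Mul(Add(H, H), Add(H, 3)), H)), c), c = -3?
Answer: -1392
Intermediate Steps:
Function('L')(H) = Add(-3, Pow(H, 2), Mul(2, Pow(H, 2), Add(3, H))) (Function('L')(H) = Add(Add(Pow(H, 2), Mul(Mul(Add(H, H), Add(H, 3)), H)), -3) = Add(Add(Pow(H, 2), Mul(Mul(Mul(2, H), Add(3, H)), H)), -3) = Add(Add(Pow(H, 2), Mul(Mul(2, H, Add(3, H)), H)), -3) = Add(Add(Pow(H, 2), Mul(2, Pow(H, 2), Add(3, H))), -3) = Add(-3, Pow(H, 2), Mul(2, Pow(H, 2), Add(3, H))))
Function('z')(E, w) = Add(12, Mul(-28, Pow(w, 2)), Mul(-8, Pow(w, 3))) (Function('z')(E, w) = Mul(-4, Add(-3, Mul(2, Pow(w, 3)), Mul(7, Pow(w, 2)))) = Add(12, Mul(-28, Pow(w, 2)), Mul(-8, Pow(w, 3))))
Mul(-48, Add(-47, Function('z')(-12, -4))) = Mul(-48, Add(-47, Add(12, Mul(-28, Pow(-4, 2)), Mul(-8, Pow(-4, 3))))) = Mul(-48, Add(-47, Add(12, Mul(-28, 16), Mul(-8, -64)))) = Mul(-48, Add(-47, Add(12, -448, 512))) = Mul(-48, Add(-47, 76)) = Mul(-48, 29) = -1392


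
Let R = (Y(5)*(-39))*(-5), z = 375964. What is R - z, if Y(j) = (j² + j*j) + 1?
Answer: -366019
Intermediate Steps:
Y(j) = 1 + 2*j² (Y(j) = (j² + j²) + 1 = 2*j² + 1 = 1 + 2*j²)
R = 9945 (R = ((1 + 2*5²)*(-39))*(-5) = ((1 + 2*25)*(-39))*(-5) = ((1 + 50)*(-39))*(-5) = (51*(-39))*(-5) = -1989*(-5) = 9945)
R - z = 9945 - 1*375964 = 9945 - 375964 = -366019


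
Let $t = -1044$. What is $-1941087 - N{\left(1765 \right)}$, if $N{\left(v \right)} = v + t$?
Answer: $-1941808$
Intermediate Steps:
$N{\left(v \right)} = -1044 + v$ ($N{\left(v \right)} = v - 1044 = -1044 + v$)
$-1941087 - N{\left(1765 \right)} = -1941087 - \left(-1044 + 1765\right) = -1941087 - 721 = -1941808$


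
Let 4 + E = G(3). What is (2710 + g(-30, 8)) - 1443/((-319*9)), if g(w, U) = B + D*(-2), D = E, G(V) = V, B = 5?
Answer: 2600650/957 ≈ 2717.5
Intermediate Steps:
E = -1 (E = -4 + 3 = -1)
D = -1
g(w, U) = 7 (g(w, U) = 5 - 1*(-2) = 5 + 2 = 7)
(2710 + g(-30, 8)) - 1443/((-319*9)) = (2710 + 7) - 1443/((-319*9)) = 2717 - 1443/(-2871) = 2717 - 1443*(-1/2871) = 2717 + 481/957 = 2600650/957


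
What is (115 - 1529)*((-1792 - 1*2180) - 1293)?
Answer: 7444710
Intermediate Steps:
(115 - 1529)*((-1792 - 1*2180) - 1293) = -1414*((-1792 - 2180) - 1293) = -1414*(-3972 - 1293) = -1414*(-5265) = 7444710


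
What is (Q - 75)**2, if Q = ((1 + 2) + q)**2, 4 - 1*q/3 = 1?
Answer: 4761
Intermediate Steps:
q = 9 (q = 12 - 3*1 = 12 - 3 = 9)
Q = 144 (Q = ((1 + 2) + 9)**2 = (3 + 9)**2 = 12**2 = 144)
(Q - 75)**2 = (144 - 75)**2 = 69**2 = 4761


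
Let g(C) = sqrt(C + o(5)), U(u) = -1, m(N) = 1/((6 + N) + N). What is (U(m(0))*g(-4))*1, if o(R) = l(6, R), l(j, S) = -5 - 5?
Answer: -I*sqrt(14) ≈ -3.7417*I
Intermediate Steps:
l(j, S) = -10
o(R) = -10
m(N) = 1/(6 + 2*N)
g(C) = sqrt(-10 + C) (g(C) = sqrt(C - 10) = sqrt(-10 + C))
(U(m(0))*g(-4))*1 = -sqrt(-10 - 4)*1 = -sqrt(-14)*1 = -I*sqrt(14)*1 = -I*sqrt(14)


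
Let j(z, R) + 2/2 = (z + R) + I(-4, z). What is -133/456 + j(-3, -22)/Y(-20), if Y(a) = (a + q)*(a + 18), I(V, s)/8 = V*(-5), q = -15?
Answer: 1363/840 ≈ 1.6226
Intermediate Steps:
I(V, s) = -40*V (I(V, s) = 8*(V*(-5)) = 8*(-5*V) = -40*V)
j(z, R) = 159 + R + z (j(z, R) = -1 + ((z + R) - 40*(-4)) = -1 + ((R + z) + 160) = -1 + (160 + R + z) = 159 + R + z)
Y(a) = (-15 + a)*(18 + a) (Y(a) = (a - 15)*(a + 18) = (-15 + a)*(18 + a))
-133/456 + j(-3, -22)/Y(-20) = -133/456 + (159 - 22 - 3)/(-270 + (-20)² + 3*(-20)) = -133*1/456 + 134/(-270 + 400 - 60) = -7/24 + 134/70 = -7/24 + 134*(1/70) = -7/24 + 67/35 = 1363/840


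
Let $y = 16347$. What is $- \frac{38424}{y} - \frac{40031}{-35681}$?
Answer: $- \frac{238873329}{194425769} \approx -1.2286$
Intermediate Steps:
$- \frac{38424}{y} - \frac{40031}{-35681} = - \frac{38424}{16347} - \frac{40031}{-35681} = \left(-38424\right) \frac{1}{16347} - - \frac{40031}{35681} = - \frac{12808}{5449} + \frac{40031}{35681} = - \frac{238873329}{194425769}$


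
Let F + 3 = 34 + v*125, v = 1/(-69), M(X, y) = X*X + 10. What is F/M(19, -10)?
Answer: 38/483 ≈ 0.078675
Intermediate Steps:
M(X, y) = 10 + X**2 (M(X, y) = X**2 + 10 = 10 + X**2)
v = -1/69 ≈ -0.014493
F = 2014/69 (F = -3 + (34 - 1/69*125) = -3 + (34 - 125/69) = -3 + 2221/69 = 2014/69 ≈ 29.188)
F/M(19, -10) = 2014/(69*(10 + 19**2)) = 2014/(69*(10 + 361)) = (2014/69)/371 = (2014/69)*(1/371) = 38/483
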